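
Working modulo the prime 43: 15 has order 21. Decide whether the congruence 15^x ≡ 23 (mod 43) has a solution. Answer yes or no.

yes

23 ∈ ⟨15⟩ iff 23^21 ≡ 1 (mod 43), since |⟨15⟩| = 21.
23^21 mod 43 = 1.
Since 1 = 1, 23 lies in the subgroup.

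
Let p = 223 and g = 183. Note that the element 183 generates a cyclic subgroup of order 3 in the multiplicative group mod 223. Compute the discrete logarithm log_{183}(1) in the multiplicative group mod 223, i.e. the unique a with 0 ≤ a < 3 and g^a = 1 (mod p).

0

Successive powers of 183 modulo 223:
  183^0=1
So 183^0 ≡ 1 (mod 223), giving a = 0.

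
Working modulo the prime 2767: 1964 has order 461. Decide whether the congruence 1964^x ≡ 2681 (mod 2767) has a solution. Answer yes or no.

yes

2681 ∈ ⟨1964⟩ iff 2681^461 ≡ 1 (mod 2767), since |⟨1964⟩| = 461.
2681^461 mod 2767 = 1.
Since 1 = 1, 2681 lies in the subgroup.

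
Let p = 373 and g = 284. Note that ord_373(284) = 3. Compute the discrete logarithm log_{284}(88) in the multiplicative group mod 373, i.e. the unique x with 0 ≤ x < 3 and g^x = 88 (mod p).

2

Successive powers of 284 modulo 373:
  284^0=1  284^1=284  284^2=88
So 284^2 ≡ 88 (mod 373), giving x = 2.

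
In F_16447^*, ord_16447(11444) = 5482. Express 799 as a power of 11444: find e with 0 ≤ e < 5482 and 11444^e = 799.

4904

Baby-step giant-step with m = ceil(sqrt(5482)) = 75.
Baby table (11444^j mod 16447 for j=0..74):
  0:1  1:11444  2:14122  3:3946  4:11009  5:2976  6:12054  7:4987
  8:138  9:360  10:8090  11:1797  12:6118  13:15960  14:2305  15:13879
  16:2597  17:339  18:14471  19:1281  20:5487  21:15029  22:5597  23:7450
  24:12999  25:13888  26:6911  27:12308  28:644  29:1680  30:15824  31:8386
  32:1139  33:8692  34:16239  35:4463  36:6637  37:1582  38:12708  39:5978
  40:9159  41:15312  42:4190  43:7355  44:11321  45:4505  46:10322  47:2614
  48:13970  49:7840  50:2575  51:11723  52:16280  53:13151  54:9994  55:15345
  56:3561  57:12865  58:9963  59:5968  60:9848  61:5668  62:14071  63:12394
  64:14455  65:15541  66:9793  67:1234  68:10370  69:9175  70:1052  71:16331
  72:4703  73:6548  74:2780
Giant step factor: 11444^(-75) ≡ 2760 (mod 16447).
Scan 799·2760^i mod 16447 for i = 0, 1, …:
  i=0: 799   i=1: 1342   i=2: 3345   i=3: 5433
  i=4: 11863   i=5: 12350   i=6: 7816   i=7: 10143
  i=8: 1886   i=9: 8108     …   i=64: 11442
  i=65: 1680
Match at i=65, j=29: e = 65·75 + 29 = 4904.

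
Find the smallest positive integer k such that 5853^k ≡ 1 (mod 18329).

9164

The order of 5853 must divide p − 1 = 18328 = 2^3 · 29 · 79.
Divisors: 1, 2, 4, 8, 29, 58, 79, 116, 158, 232, 316, 632, 2291, 4582, 9164, 18328.
Check each in increasing order: 5853^1 ≡ 5853;  5853^2 ≡ 708;  5853^4 ≡ 6381;  5853^8 ≡ 8452;  5853^29 ≡ 11925;  5853^58 ≡ 9243;  5853^79 ≡ 8333;  5853^116 ≡ 1580;  5853^158 ≡ 8637;  5853^232 ≡ 3656;  5853^316 ≡ 17068;  5853^632 ≡ 13827;  5853^2291 ≡ 1760;  5853^4582 ≡ 18328;  5853^9164 ≡ 1.
Smallest exponent giving 1 is 9164.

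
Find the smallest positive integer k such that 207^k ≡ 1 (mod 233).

The order of 207 must divide p − 1 = 232 = 2^3 · 29.
Divisors: 1, 2, 4, 8, 29, 58, 116, 232.
Check each in increasing order: 207^1 ≡ 207;  207^2 ≡ 210;  207^4 ≡ 63;  207^8 ≡ 8;  207^29 ≡ 144;  207^58 ≡ 232;  207^116 ≡ 1.
Smallest exponent giving 1 is 116.

116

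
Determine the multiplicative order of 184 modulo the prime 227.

226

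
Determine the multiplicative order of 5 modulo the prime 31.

The order of 5 must divide p − 1 = 30 = 2 · 3 · 5.
Divisors: 1, 2, 3, 5, 6, 10, 15, 30.
Check each in increasing order: 5^1 ≡ 5;  5^2 ≡ 25;  5^3 ≡ 1.
Smallest exponent giving 1 is 3.

3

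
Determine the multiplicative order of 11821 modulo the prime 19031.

The order of 11821 must divide p − 1 = 19030 = 2 · 5 · 11 · 173.
Divisors: 1, 2, 5, 10, 11, 22, 55, 110, 173, 346, 865, 1730, 1903, 3806, 9515, 19030.
Check each in increasing order: 11821^1 ≡ 11821;  11821^2 ≡ 10439;  11821^5 ≡ 13141;  11821^10 ≡ 17618;  11821^11 ≡ 6145;  11821^22 ≡ 3521;  11821^55 ≡ 2023;  11821^110 ≡ 864;  11821^173 ≡ 17398;  11821^346 ≡ 2349;  11821^865 ≡ 475;  11821^1730 ≡ 16284;  11821^1903 ≡ 13566;  11821^3806 ≡ 6586;  11821^9515 ≡ 1.
Smallest exponent giving 1 is 9515.

9515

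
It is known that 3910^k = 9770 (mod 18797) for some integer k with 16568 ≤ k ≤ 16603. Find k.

16585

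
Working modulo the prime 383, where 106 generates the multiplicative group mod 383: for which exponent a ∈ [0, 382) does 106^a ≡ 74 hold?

Baby-step giant-step with m = ceil(sqrt(382)) = 20.
Baby table (106^j mod 383 for j=0..19):
  0:1  1:106  2:129  3:269  4:172  5:231  6:357  7:308
  8:93  9:283  10:124  11:122  12:293  13:35  14:263  15:302
  16:223  17:275  18:42  19:239
Giant step factor: 106^(-20) ≡ 171 (mod 383).
Scan 74·171^i mod 383 for i = 0, 1, …:
  i=0: 74   i=1: 15   i=2: 267   i=3: 80
  i=4: 275
Match at i=4, j=17: a = 4·20 + 17 = 97.

97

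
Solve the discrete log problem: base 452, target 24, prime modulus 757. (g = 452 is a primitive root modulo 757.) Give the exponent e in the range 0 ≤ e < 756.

537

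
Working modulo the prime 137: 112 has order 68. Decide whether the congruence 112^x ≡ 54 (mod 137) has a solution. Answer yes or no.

54 ∈ ⟨112⟩ iff 54^68 ≡ 1 (mod 137), since |⟨112⟩| = 68.
54^68 mod 137 = 136.
Since 136 ≠ 1, 54 does not lie in the subgroup.

no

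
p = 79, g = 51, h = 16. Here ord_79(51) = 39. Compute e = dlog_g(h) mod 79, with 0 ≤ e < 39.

22

Successive powers of 51 modulo 79:
  51^0=1  51^1=51  51^2=73  51^3=10  51^4=36  51^5=19
  51^6=21  51^7=44  51^8=32  51^9=52  51^10=45  51^11=4
  51^12=46  51^13=55  51^14=40  51^15=65  51^16=76  51^17=5
  51^18=18  51^19=49  51^20=50  51^21=22  51^22=16
So 51^22 ≡ 16 (mod 79), giving e = 22.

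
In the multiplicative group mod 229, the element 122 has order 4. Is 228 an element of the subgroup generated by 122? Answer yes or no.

⟨122⟩ has order 4; its elements mod 229 are {1, 107, 122, 228}.
228 is in this set.

yes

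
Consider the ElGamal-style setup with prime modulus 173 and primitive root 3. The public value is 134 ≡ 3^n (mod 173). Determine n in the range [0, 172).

9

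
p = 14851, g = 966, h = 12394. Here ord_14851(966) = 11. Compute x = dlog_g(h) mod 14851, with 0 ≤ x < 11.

Successive powers of 966 modulo 14851:
  966^0=1  966^1=966  966^2=12394
So 966^2 ≡ 12394 (mod 14851), giving x = 2.

2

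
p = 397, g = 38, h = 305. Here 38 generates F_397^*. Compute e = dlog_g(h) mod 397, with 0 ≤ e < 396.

Baby-step giant-step with m = ceil(sqrt(396)) = 20.
Baby table (38^j mod 397 for j=0..19):
  0:1  1:38  2:253  3:86  4:92  5:320  6:250  7:369
  8:127  9:62  10:371  11:203  12:171  13:146  14:387  15:17
  16:249  17:331  18:271  19:373
Giant step factor: 38^(-20) ≡ 37 (mod 397).
Scan 305·37^i mod 397 for i = 0, 1, …:
  i=0: 305   i=1: 169   i=2: 298   i=3: 307
  i=4: 243   i=5: 257   i=6: 378   i=7: 91
  i=8: 191   i=9: 318   i=10: 253
Match at i=10, j=2: e = 10·20 + 2 = 202.

202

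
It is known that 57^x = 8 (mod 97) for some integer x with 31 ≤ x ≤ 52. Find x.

42

Compute 57^31 mod 97 = 84, then multiply by 57 repeatedly:
  57^31=84  57^32=35  57^33=55  57^34=31  57^35=21
  57^36=33  57^37=38  57^38=32  57^39=78  57^40=81
  57^41=58  57^42=8
Found 8 at exponent 42.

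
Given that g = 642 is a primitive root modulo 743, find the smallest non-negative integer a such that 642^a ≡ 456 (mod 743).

504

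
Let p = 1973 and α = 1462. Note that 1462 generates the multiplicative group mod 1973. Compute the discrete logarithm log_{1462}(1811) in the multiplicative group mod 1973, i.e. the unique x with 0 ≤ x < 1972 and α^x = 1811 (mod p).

1487

Baby-step giant-step with m = ceil(sqrt(1972)) = 45.
Baby table (1462^j mod 1973 for j=0..44):
  0:1  1:1462  2:685  3:1159  4:1624  5:769  6:1641  7:1947
  8:1448  9:1920  10:1434  11:1182  12:1709  13:740  14:676  15:1812
  16:1378  17:203  18:836  19:945  20:490  21:181  22:240  23:1659
  24:641  25:1940  26:1079  27:1071  28:1213  29:1652  30:272  31:1091
  32:858  33:1541  34:1749  35:30  36:454  37:820  38:1229  39:1368
  40:1367  41:1878  42:1193  43:34  44:383
Giant step factor: 1462^(-45) ≡ 46 (mod 1973).
Scan 1811·46^i mod 1973 for i = 0, 1, …:
  i=0: 1811   i=1: 440   i=2: 510   i=3: 1757
  i=4: 1902   i=5: 680   i=6: 1685   i=7: 563
  i=8: 249   i=9: 1589     …   i=32: 1945
  i=33: 685
Match at i=33, j=2: x = 33·45 + 2 = 1487.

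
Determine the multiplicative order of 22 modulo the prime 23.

The order of 22 must divide p − 1 = 22 = 2 · 11.
Divisors: 1, 2, 11, 22.
Check each in increasing order: 22^1 ≡ 22;  22^2 ≡ 1.
Smallest exponent giving 1 is 2.

2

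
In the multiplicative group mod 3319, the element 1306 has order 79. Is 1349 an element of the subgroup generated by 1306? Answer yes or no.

no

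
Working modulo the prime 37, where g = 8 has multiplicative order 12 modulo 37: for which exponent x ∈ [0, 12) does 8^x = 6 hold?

Successive powers of 8 modulo 37:
  8^0=1  8^1=8  8^2=27  8^3=31  8^4=26  8^5=23
  8^6=36  8^7=29  8^8=10  8^9=6
So 8^9 ≡ 6 (mod 37), giving x = 9.

9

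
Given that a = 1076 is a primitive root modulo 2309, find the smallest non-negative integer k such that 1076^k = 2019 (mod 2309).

Baby-step giant-step with m = ceil(sqrt(2308)) = 49.
Baby table (1076^j mod 2309 for j=0..48):
  0:1  1:1076  2:967  3:1442  4:2253  5:2087  6:1264  7:63
  8:827  9:887  10:795  11:1090  12:2177  13:1126  14:1660  15:1303
  16:465  17:1596  18:1709  19:920  20:1668  21:675  22:1274  23:1587
  24:1261  25:1453  26:235  27:1179  28:963  29:1756  30:694  31:937
  32:1488  33:951  34:389  35:635  36:2105  37:2160  38:1306  39:1384
  40:2188  41:1417  42:752  43:1002  44:2158  45:1463  46:1759  47:1613
  48:1529
Giant step factor: 1076^(-49) ≡ 1697 (mod 2309).
Scan 2019·1697^i mod 2309 for i = 0, 1, …:
  i=0: 2019   i=1: 1996   i=2: 2218   i=3: 276
  i=4: 1954   i=5: 214   i=6: 645   i=7: 99
  i=8: 1755   i=9: 1934     …   i=14: 2108
  i=15: 635
Match at i=15, j=35: k = 15·49 + 35 = 770.

770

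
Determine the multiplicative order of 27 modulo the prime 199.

66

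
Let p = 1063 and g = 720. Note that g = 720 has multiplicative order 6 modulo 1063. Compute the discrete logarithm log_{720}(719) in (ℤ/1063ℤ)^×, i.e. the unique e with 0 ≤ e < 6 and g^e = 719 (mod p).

Successive powers of 720 modulo 1063:
  720^0=1  720^1=720  720^2=719
So 720^2 ≡ 719 (mod 1063), giving e = 2.

2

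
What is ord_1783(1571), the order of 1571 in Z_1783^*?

The order of 1571 must divide p − 1 = 1782 = 2 · 3^4 · 11.
Divisors: 1, 2, 3, 6, 9, 11, 18, 22, 27, 33, 54, 66, 81, 99, 162, 198, 297, 594, 891, 1782.
Check each in increasing order: 1571^1 ≡ 1571;  1571^2 ≡ 369;  1571^3 ≡ 224;  1571^6 ≡ 252;  1571^9 ≡ 1175;  1571^11 ≡ 306;  1571^18 ≡ 583;  1571^22 ≡ 920;  1571^27 ≡ 353;  1571^33 ≡ 1589;  1571^54 ≡ 1582;  1571^66 ≡ 193;  1571^81 ≡ 367;  1571^99 ≡ 1.
Smallest exponent giving 1 is 99.

99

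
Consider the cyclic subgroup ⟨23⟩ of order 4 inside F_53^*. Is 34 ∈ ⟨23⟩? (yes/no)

no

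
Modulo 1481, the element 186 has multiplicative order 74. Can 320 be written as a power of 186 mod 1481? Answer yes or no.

no

320 ∈ ⟨186⟩ iff 320^74 ≡ 1 (mod 1481), since |⟨186⟩| = 74.
320^74 mod 1481 = 1345.
Since 1345 ≠ 1, 320 does not lie in the subgroup.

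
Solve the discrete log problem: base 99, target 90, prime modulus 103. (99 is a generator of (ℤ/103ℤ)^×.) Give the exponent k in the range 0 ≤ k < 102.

75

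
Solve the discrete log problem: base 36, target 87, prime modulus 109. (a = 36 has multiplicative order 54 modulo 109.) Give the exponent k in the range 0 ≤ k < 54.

43

Baby-step giant-step with m = ceil(sqrt(54)) = 8.
Baby table (36^j mod 109 for j=0..7):
  0:1  1:36  2:97  3:4  4:35  5:61  6:16  7:31
Giant step factor: 36^(-8) ≡ 21 (mod 109).
Scan 87·21^i mod 109 for i = 0, 1, …:
  i=0: 87   i=1: 83   i=2: 108   i=3: 88
  i=4: 104   i=5: 4
Match at i=5, j=3: k = 5·8 + 3 = 43.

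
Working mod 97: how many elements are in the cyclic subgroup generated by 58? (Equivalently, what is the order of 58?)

96

The order of 58 must divide p − 1 = 96 = 2^5 · 3.
Divisors: 1, 2, 3, 4, 6, 8, 12, 16, 24, 32, 48, 96.
Check each in increasing order: 58^1 ≡ 58;  58^2 ≡ 66;  58^3 ≡ 45;  58^4 ≡ 88;  58^6 ≡ 85;  58^8 ≡ 81;  58^12 ≡ 47;  58^16 ≡ 62;  58^24 ≡ 75;  58^32 ≡ 61;  58^48 ≡ 96;  58^96 ≡ 1.
Smallest exponent giving 1 is 96.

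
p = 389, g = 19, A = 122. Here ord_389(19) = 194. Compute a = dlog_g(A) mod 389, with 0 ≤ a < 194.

136

Baby-step giant-step with m = ceil(sqrt(194)) = 14.
Baby table (19^j mod 389 for j=0..13):
  0:1  1:19  2:361  3:246  4:6  5:114  6:221  7:309
  8:36  9:295  10:159  11:298  12:216  13:214
Giant step factor: 19^(-14) ≡ 42 (mod 389).
Scan 122·42^i mod 389 for i = 0, 1, …:
  i=0: 122   i=1: 67   i=2: 91   i=3: 321
  i=4: 256   i=5: 249   i=6: 344   i=7: 55
  i=8: 365   i=9: 159
Match at i=9, j=10: a = 9·14 + 10 = 136.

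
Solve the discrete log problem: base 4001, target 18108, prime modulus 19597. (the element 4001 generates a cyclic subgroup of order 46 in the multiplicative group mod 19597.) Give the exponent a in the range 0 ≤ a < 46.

22

Successive powers of 4001 modulo 19597:
  4001^0=1  4001^1=4001  4001^2=16849  4001^3=18766  4001^4=6659  4001^5=10336
  4001^6=4666  4001^7=12322  4001^8=13867  4001^9=2760  4001^10=9649  4001^11=19156
  4001^12=18886  4001^13=16451  4001^14=13725  4001^15=2931  4001^16=7925  4001^17=19576
  4001^18=13964  4001^19=18514  4001^20=17451  4001^21=16937  4001^22=18108
So 4001^22 ≡ 18108 (mod 19597), giving a = 22.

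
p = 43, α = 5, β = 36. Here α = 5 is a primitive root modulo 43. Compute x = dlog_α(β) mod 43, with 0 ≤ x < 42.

Baby-step giant-step with m = ceil(sqrt(42)) = 7.
Baby table (5^j mod 43 for j=0..6):
  0:1  1:5  2:25  3:39  4:23  5:29  6:16
Giant step factor: 5^(-7) ≡ 7 (mod 43).
Scan 36·7^i mod 43 for i = 0, 1, …:
  i=0: 36   i=1: 37   i=2: 1
Match at i=2, j=0: x = 2·7 + 0 = 14.

14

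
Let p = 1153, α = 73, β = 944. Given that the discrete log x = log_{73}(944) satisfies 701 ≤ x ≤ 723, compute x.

703

Compute 73^701 mod 1153 = 495, then multiply by 73 repeatedly:
  73^701=495  73^702=392  73^703=944
Found 944 at exponent 703.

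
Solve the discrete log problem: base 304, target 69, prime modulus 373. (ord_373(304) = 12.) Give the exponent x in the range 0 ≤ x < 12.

7

Successive powers of 304 modulo 373:
  304^0=1  304^1=304  304^2=285  304^3=104  304^4=284  304^5=173
  304^6=372  304^7=69
So 304^7 ≡ 69 (mod 373), giving x = 7.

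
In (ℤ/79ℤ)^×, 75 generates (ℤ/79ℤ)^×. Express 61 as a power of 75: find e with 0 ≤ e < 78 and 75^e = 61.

69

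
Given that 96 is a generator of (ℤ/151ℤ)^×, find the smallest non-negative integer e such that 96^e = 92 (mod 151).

105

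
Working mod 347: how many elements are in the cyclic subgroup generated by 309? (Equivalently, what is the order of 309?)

346

The order of 309 must divide p − 1 = 346 = 2 · 173.
Divisors: 1, 2, 173, 346.
Check each in increasing order: 309^1 ≡ 309;  309^2 ≡ 56;  309^173 ≡ 346;  309^346 ≡ 1.
Smallest exponent giving 1 is 346.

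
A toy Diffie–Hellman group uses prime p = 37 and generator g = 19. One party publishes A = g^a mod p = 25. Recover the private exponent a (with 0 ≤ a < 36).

26

Successive powers of 19 modulo 37:
  19^0=1  19^1=19  19^2=28  19^3=14  19^4=7  19^5=22
  19^6=11  19^7=24  19^8=12  19^9=6  19^10=3  19^11=20
  19^12=10  19^13=5  19^14=21  19^15=29  19^16=33  19^17=35
  19^18=36  19^19=18  19^20=9  19^21=23  19^22=30  19^23=15
  19^24=26  19^25=13  19^26=25
So 19^26 ≡ 25 (mod 37), giving a = 26.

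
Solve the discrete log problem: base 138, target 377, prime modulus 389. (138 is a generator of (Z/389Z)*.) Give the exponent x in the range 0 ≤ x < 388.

3

Successive powers of 138 modulo 389:
  138^0=1  138^1=138  138^2=372  138^3=377
So 138^3 ≡ 377 (mod 389), giving x = 3.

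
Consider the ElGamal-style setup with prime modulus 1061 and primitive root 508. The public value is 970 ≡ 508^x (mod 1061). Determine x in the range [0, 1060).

Baby-step giant-step with m = ceil(sqrt(1060)) = 33.
Baby table (508^j mod 1061 for j=0..32):
  0:1  1:508  2:241  3:413  4:787  5:860  6:809  7:365
  8:806  9:963  10:83  11:785  12:905  13:327  14:600  15:293
  16:304  17:587  18:55  19:354  20:523  21:434  22:845  23:616
  24:994  25:977  26:829  27:976  28:321  29:735  30:969  31:1009
  32:109
Giant step factor: 508^(-33) ≡ 313 (mod 1061).
Scan 970·313^i mod 1061 for i = 0, 1, …:
  i=0: 970   i=1: 164   i=2: 404   i=3: 193
  i=4: 993   i=5: 997   i=6: 127   i=7: 494
  i=8: 777   i=9: 232     …   i=24: 540
  i=25: 321
Match at i=25, j=28: x = 25·33 + 28 = 853.

853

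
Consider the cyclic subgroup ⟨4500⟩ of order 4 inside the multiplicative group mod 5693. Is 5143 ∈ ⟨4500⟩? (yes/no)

no

⟨4500⟩ has order 4; its elements mod 5693 are {1, 1193, 4500, 5692}.
5143 is not in this set.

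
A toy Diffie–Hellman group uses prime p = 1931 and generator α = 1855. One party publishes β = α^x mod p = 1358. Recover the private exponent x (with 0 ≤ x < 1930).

1395

Baby-step giant-step with m = ceil(sqrt(1930)) = 44.
Baby table (1855^j mod 1931 for j=0..43):
  0:1  1:1855  2:1914  3:1292  4:289  5:1208  6:880  7:705
  8:488  9:1532  10:1359  11:990  12:69  13:549  14:758  15:322
  16:631  17:319  18:859  19:370  20:845  21:1434  22:1083  23:725
  24:899  25:1192  26:165  27:977  28:1057  29:770  30:1341  31:427
  32:375  33:465  34:1349  35:1750  36:239  37:1146  38:1730  39:1759
  40:1486  41:993  42:1772  43:498
Giant step factor: 1855^(-44) ≡ 963 (mod 1931).
Scan 1358·963^i mod 1931 for i = 0, 1, …:
  i=0: 1358   i=1: 467   i=2: 1729   i=3: 505
  i=4: 1634   i=5: 1708   i=6: 1523   i=7: 1020
  i=8: 1312   i=9: 582     …   i=30: 1374
  i=31: 427
Match at i=31, j=31: x = 31·44 + 31 = 1395.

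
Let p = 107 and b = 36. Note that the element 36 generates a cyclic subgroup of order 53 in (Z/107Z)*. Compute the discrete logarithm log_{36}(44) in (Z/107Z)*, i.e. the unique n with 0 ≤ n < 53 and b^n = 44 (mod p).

Baby-step giant-step with m = ceil(sqrt(53)) = 8.
Baby table (36^j mod 107 for j=0..7):
  0:1  1:36  2:12  3:4  4:37  5:48  6:16  7:41
Giant step factor: 36^(-8) ≡ 34 (mod 107).
Scan 44·34^i mod 107 for i = 0, 1, …:
  i=0: 44   i=1: 105   i=2: 39   i=3: 42
  i=4: 37
Match at i=4, j=4: n = 4·8 + 4 = 36.

36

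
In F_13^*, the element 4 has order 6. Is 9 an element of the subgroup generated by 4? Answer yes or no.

yes

⟨4⟩ has order 6; its elements mod 13 are {1, 3, 4, 9, 10, 12}.
9 is in this set.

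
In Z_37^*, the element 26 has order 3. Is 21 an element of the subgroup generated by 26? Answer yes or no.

21 ∈ ⟨26⟩ iff 21^3 ≡ 1 (mod 37), since |⟨26⟩| = 3.
21^3 mod 37 = 11.
Since 11 ≠ 1, 21 does not lie in the subgroup.

no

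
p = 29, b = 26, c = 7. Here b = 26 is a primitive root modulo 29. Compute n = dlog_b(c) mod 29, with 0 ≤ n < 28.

Successive powers of 26 modulo 29:
  26^0=1  26^1=26  26^2=9  26^3=2  26^4=23  26^5=18
  26^6=4  26^7=17  26^8=7
So 26^8 ≡ 7 (mod 29), giving n = 8.

8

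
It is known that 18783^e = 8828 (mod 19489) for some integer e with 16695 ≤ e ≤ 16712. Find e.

Compute 18783^16695 mod 19489 = 5093, then multiply by 18783 repeatedly:
  18783^16695=5093  18783^16696=9807  18783^16697=14342  18783^16698=8828
Found 8828 at exponent 16698.

16698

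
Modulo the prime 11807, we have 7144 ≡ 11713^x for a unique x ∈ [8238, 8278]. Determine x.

Compute 11713^8238 mod 11807 = 4251, then multiply by 11713 repeatedly:
  11713^8238=4251  11713^8239=1844  11713^8240=3769  11713^8241=11731  11713^8242=7144
Found 7144 at exponent 8242.

8242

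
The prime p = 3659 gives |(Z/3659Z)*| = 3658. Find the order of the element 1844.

3658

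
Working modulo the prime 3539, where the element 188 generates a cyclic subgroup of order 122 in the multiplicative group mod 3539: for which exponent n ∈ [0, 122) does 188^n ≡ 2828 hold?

Baby-step giant-step with m = ceil(sqrt(122)) = 12.
Baby table (188^j mod 3539 for j=0..11):
  0:1  1:188  2:3493  3:1969  4:2116  5:1440  6:1756  7:1001
  8:621  9:3500  10:3285  11:1794
Giant step factor: 188^(-12) ≡ 3005 (mod 3539).
Scan 2828·3005^i mod 3539 for i = 0, 1, …:
  i=0: 2828   i=1: 1001
Match at i=1, j=7: n = 1·12 + 7 = 19.

19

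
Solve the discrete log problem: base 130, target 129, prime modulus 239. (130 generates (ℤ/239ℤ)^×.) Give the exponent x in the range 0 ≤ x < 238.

195

Baby-step giant-step with m = ceil(sqrt(238)) = 16.
Baby table (130^j mod 239 for j=0..15):
  0:1  1:130  2:170  3:112  4:220  5:159  6:116  7:23
  8:122  9:86  10:186  11:41  12:72  13:39  14:51  15:177
Giant step factor: 130^(-16) ≡ 134 (mod 239).
Scan 129·134^i mod 239 for i = 0, 1, …:
  i=0: 129   i=1: 78   i=2: 175   i=3: 28
  i=4: 167   i=5: 151   i=6: 158   i=7: 140
  i=8: 118   i=9: 38   i=10: 73   i=11: 222
  i=12: 112
Match at i=12, j=3: x = 12·16 + 3 = 195.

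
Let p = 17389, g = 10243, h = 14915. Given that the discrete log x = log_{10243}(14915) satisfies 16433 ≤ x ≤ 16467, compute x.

Compute 10243^16433 mod 17389 = 16120, then multiply by 10243 repeatedly:
  10243^16433=16120  10243^16434=8605  10243^16435=13563  10243^16436=5088  10243^16437=1551
  10243^16438=10736  10243^16439=812  10243^16440=5374  10243^16441=9697  10243^16442=403
  10243^16443=6736  10243^16444=14685  10243^16445=3605  10243^16446=9168  10243^16447=7224
  10243^16448=5237  10243^16449=14915
Found 14915 at exponent 16449.

16449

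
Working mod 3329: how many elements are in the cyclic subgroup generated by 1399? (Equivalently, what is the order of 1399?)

832

The order of 1399 must divide p − 1 = 3328 = 2^8 · 13.
Divisors: 1, 2, 4, 8, 13, 16, 26, 32, 52, 64, 104, 128, 208, 256, 416, 832, 1664, 3328.
Check each in increasing order: 1399^1 ≡ 1399;  1399^2 ≡ 3078;  1399^4 ≡ 3079;  1399^8 ≡ 2578;  1399^13 ≡ 821;  1399^16 ≡ 1400;  1399^26 ≡ 1583;  1399^32 ≡ 2548;  1399^52 ≡ 2481;  1399^64 ≡ 754;  1399^104 ≡ 40;  1399^128 ≡ 2586;  1399^208 ≡ 1600;  1399^256 ≡ 2764;  1399^416 ≡ 3328;  1399^832 ≡ 1.
Smallest exponent giving 1 is 832.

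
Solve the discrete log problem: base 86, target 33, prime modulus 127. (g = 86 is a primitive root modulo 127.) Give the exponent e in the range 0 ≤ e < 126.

Baby-step giant-step with m = ceil(sqrt(126)) = 12.
Baby table (86^j mod 127 for j=0..11):
  0:1  1:86  2:30  3:40  4:11  5:57  6:76  7:59
  8:121  9:119  10:74  11:14
Giant step factor: 86^(-12) ≡ 25 (mod 127).
Scan 33·25^i mod 127 for i = 0, 1, …:
  i=0: 33   i=1: 63   i=2: 51   i=3: 5
  i=4: 125   i=5: 77   i=6: 20   i=7: 119
Match at i=7, j=9: e = 7·12 + 9 = 93.

93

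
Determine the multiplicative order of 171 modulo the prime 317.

316

The order of 171 must divide p − 1 = 316 = 2^2 · 79.
Divisors: 1, 2, 4, 79, 158, 316.
Check each in increasing order: 171^1 ≡ 171;  171^2 ≡ 77;  171^4 ≡ 223;  171^79 ≡ 203;  171^158 ≡ 316;  171^316 ≡ 1.
Smallest exponent giving 1 is 316.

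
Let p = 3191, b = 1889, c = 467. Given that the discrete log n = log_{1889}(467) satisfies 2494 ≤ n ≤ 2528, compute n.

2515

Compute 1889^2494 mod 3191 = 1867, then multiply by 1889 repeatedly:
  1889^2494=1867  1889^2495=708  1889^2496=383  1889^2497=2321  1889^2498=3126
  1889^2499=1664  1889^2500=161  1889^2501=984  1889^2502=1614  1889^2503=1441
  1889^2504=126  1889^2505=1880  1889^2506=2928  1889^2507=989  1889^2508=1486
  1889^2509=2165  1889^2510=2014  1889^2511=774  1889^2512=608  1889^2513=2943
  1889^2514=605  1889^2515=467
Found 467 at exponent 2515.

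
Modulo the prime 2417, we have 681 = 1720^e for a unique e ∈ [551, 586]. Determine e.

553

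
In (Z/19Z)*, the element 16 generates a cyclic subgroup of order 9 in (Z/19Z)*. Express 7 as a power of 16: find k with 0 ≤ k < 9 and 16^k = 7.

6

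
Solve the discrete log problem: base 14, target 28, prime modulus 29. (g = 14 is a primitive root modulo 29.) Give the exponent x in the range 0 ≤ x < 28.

14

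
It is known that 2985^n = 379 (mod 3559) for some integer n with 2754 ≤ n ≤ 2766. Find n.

2765

Compute 2985^2754 mod 3559 = 2339, then multiply by 2985 repeatedly:
  2985^2754=2339  2985^2755=2716  2985^2756=3417  2985^2757=3210  2985^2758=1022
  2985^2759=607  2985^2760=364  2985^2761=1045  2985^2762=1641  2985^2763=1201
  2985^2764=1072  2985^2765=379
Found 379 at exponent 2765.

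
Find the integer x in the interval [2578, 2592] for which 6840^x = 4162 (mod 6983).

2592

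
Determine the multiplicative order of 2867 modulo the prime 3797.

1898

The order of 2867 must divide p − 1 = 3796 = 2^2 · 13 · 73.
Divisors: 1, 2, 4, 13, 26, 52, 73, 146, 292, 949, 1898, 3796.
Check each in increasing order: 2867^1 ≡ 2867;  2867^2 ≡ 2981;  2867^4 ≡ 1381;  2867^13 ≡ 2754;  2867^26 ≡ 1907;  2867^52 ≡ 2920;  2867^73 ≡ 569;  2867^146 ≡ 1016;  2867^292 ≡ 3269;  2867^949 ≡ 3796;  2867^1898 ≡ 1.
Smallest exponent giving 1 is 1898.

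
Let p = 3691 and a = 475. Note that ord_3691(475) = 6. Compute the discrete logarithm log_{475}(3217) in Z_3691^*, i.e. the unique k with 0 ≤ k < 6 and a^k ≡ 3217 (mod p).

Successive powers of 475 modulo 3691:
  475^0=1  475^1=475  475^2=474  475^3=3690  475^4=3216  475^5=3217
So 475^5 ≡ 3217 (mod 3691), giving k = 5.

5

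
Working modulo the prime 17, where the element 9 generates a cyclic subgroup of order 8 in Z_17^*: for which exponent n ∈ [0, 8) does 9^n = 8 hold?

5

Successive powers of 9 modulo 17:
  9^0=1  9^1=9  9^2=13  9^3=15  9^4=16  9^5=8
So 9^5 ≡ 8 (mod 17), giving n = 5.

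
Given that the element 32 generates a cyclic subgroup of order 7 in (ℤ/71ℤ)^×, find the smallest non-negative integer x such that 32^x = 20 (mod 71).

Successive powers of 32 modulo 71:
  32^0=1  32^1=32  32^2=30  32^3=37  32^4=48  32^5=45
  32^6=20
So 32^6 ≡ 20 (mod 71), giving x = 6.

6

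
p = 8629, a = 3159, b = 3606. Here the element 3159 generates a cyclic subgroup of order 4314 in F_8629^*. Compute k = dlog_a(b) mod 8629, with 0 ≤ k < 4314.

1114

Baby-step giant-step with m = ceil(sqrt(4314)) = 66.
Baby table (3159^j mod 8629 for j=0..65):
  0:1  1:3159  2:4157  3:7254  4:5391  5:5152  6:874  7:8315
  8:409  9:6310  10:300  11:7139  12:4524  13:1692  14:3677  15:1009
  16:3330  17:719  18:1894  19:3249  20:3710  21:1708  22:2447  23:7118
  24:7217  25:685  26:6665  27:8604  28:7315  29:8252  30:8488  31:3289
  32:635  33:4037  34:7850  35:7033  36:6201  37:1129  38:2734  39:7706
  40:845  41:2994  42:662  43:3040  44:7912  45:4424  46:5065  47:2169
  48:445  49:7857  50:3259  51:784  52:133  53:5955  54:625  55:6963
  56:796  57:3525  58:4065  59:1383  60:2623  61:2217  62:5384  63:297
  64:6291  65:682
Giant step factor: 3159^(-66) ≡ 4471 (mod 8629).
Scan 3606·4471^i mod 8629 for i = 0, 1, …:
  i=0: 3606   i=1: 3454   i=2: 5553   i=3: 1830
  i=4: 1638   i=5: 6106   i=6: 6399   i=7: 4794
  i=8: 8167   i=9: 5358     …   i=15: 2645
  i=16: 4065
Match at i=16, j=58: k = 16·66 + 58 = 1114.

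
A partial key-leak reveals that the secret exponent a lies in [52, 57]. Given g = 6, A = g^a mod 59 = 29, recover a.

54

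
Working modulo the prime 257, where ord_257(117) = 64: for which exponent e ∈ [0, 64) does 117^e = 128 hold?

Baby-step giant-step with m = ceil(sqrt(64)) = 8.
Baby table (117^j mod 257 for j=0..7):
  0:1  1:117  2:68  3:246  4:255  5:23  6:121  7:22
Giant step factor: 117^(-8) ≡ 193 (mod 257).
Scan 128·193^i mod 257 for i = 0, 1, …:
  i=0: 128   i=1: 32   i=2: 8   i=3: 2
  i=4: 129   i=5: 225   i=6: 249   i=7: 255
Match at i=7, j=4: e = 7·8 + 4 = 60.

60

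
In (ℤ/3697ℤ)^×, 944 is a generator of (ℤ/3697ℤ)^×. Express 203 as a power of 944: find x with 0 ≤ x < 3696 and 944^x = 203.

Baby-step giant-step with m = ceil(sqrt(3696)) = 61.
Baby table (944^j mod 3697 for j=0..60):
  0:1  1:944  2:159  3:2216  4:3099  5:1129  6:1040  7:2055
  8:2692  9:1409  10:2873  11:2211  12:2076  13:334  14:1051  15:1348
  16:744  17:3603  18:3689  19:3539  20:2425  21:757  22:1087  23:2059
  24:2771  25:2045  26:646  27:3516  28:2895  29:797  30:1877  31:1025
  32:2683  33:307  34:1442  35:752  36:64  37:1264  38:2782  39:1338
  40:2395  41:2013  42:14  43:2125  44:2226  45:1448  46:2719  47:1018
  48:3469  49:2891  50:718  51:1241  52:3252  53:1378  54:3185  55:979
  56:3623  57:387  58:3022  59:2381  60:3585
Giant step factor: 944^(-61) ≡ 1312 (mod 3697).
Scan 203·1312^i mod 3697 for i = 0, 1, …:
  i=0: 203   i=1: 152   i=2: 3483   i=3: 204
  i=4: 1464   i=5: 2025   i=6: 2354   i=7: 1453
  i=8: 2381
Match at i=8, j=59: x = 8·61 + 59 = 547.

547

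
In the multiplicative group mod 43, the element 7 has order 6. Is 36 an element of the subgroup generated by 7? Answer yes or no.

yes

36 ∈ ⟨7⟩ iff 36^6 ≡ 1 (mod 43), since |⟨7⟩| = 6.
36^6 mod 43 = 1.
Since 1 = 1, 36 lies in the subgroup.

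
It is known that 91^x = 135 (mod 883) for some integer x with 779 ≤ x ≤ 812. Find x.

784

Compute 91^779 mod 883 = 415, then multiply by 91 repeatedly:
  91^779=415  91^780=679  91^781=862  91^782=738  91^783=50
  91^784=135
Found 135 at exponent 784.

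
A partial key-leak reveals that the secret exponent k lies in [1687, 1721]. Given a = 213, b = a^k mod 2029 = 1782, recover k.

1687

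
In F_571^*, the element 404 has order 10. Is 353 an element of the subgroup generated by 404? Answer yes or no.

no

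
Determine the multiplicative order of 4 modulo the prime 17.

The order of 4 must divide p − 1 = 16 = 2^4.
Divisors: 1, 2, 4, 8, 16.
Check each in increasing order: 4^1 ≡ 4;  4^2 ≡ 16;  4^4 ≡ 1.
Smallest exponent giving 1 is 4.

4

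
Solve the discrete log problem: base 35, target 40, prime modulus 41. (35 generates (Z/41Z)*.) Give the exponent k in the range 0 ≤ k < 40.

20

Successive powers of 35 modulo 41:
  35^0=1  35^1=35  35^2=36  35^3=30  35^4=25  35^5=14
  35^6=39  35^7=12  35^8=10  35^9=22  35^10=32  35^11=13
  35^12=4  35^13=17  35^14=21  35^15=38  35^16=18  35^17=15
  35^18=33  35^19=7  35^20=40
So 35^20 ≡ 40 (mod 41), giving k = 20.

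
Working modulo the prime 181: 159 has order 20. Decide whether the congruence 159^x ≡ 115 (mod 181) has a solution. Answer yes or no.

no

115 ∈ ⟨159⟩ iff 115^20 ≡ 1 (mod 181), since |⟨159⟩| = 20.
115^20 mod 181 = 39.
Since 39 ≠ 1, 115 does not lie in the subgroup.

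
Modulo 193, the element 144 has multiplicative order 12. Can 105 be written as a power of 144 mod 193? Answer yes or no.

no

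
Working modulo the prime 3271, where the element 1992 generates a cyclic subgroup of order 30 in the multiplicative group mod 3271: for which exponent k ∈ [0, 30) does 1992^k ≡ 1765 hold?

Successive powers of 1992 modulo 3271:
  1992^0=1  1992^1=1992  1992^2=341  1992^3=2175  1992^4=1796  1992^5=2429
  1992^6=759  1992^7=726  1992^8=410  1992^9=2241  1992^10=2428  1992^11=2038
  1992^12=385  1992^13=1506  1992^14=445  1992^15=3270  1992^16=1279  1992^17=2930
  1992^18=1096  1992^19=1475  1992^20=842  1992^21=2512  1992^22=2545  1992^23=2861
  1992^24=1030  1992^25=843  1992^26=1233  1992^27=2886  1992^28=1765
So 1992^28 ≡ 1765 (mod 3271), giving k = 28.

28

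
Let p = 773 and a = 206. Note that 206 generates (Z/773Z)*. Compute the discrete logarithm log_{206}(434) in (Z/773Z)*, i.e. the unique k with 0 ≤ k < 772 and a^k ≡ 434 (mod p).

Baby-step giant-step with m = ceil(sqrt(772)) = 28.
Baby table (206^j mod 773 for j=0..27):
  0:1  1:206  2:694  3:732  4:57  5:147  6:135  7:755
  8:157  9:649  10:738  11:520  12:446  13:662  14:324  15:266
  16:686  17:630  18:689  19:475  20:452  21:352  22:623  23:20
  24:255  25:739  26:726  27:367
Giant step factor: 206^(-28) ≡ 595 (mod 773).
Scan 434·595^i mod 773 for i = 0, 1, …:
  i=0: 434   i=1: 48   i=2: 732
Match at i=2, j=3: k = 2·28 + 3 = 59.

59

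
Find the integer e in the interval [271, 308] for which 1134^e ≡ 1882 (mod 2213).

283

Compute 1134^271 mod 2213 = 1845, then multiply by 1134 repeatedly:
  1134^271=1845  1134^272=945  1134^273=538  1134^274=1517  1134^275=777
  1134^276=344  1134^277=608  1134^278=1229  1134^279=1709  1134^280=1631
  1134^281=1699  1134^282=1356  1134^283=1882
Found 1882 at exponent 283.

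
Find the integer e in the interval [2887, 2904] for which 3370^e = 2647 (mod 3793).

2899

Compute 3370^2887 mod 3793 = 1454, then multiply by 3370 repeatedly:
  3370^2887=1454  3370^2888=3217  3370^2889=896  3370^2890=292  3370^2891=1653
  3370^2892=2486  3370^2893=2876  3370^2894=1005  3370^2895=3494  3370^2896=1308
  3370^2897=494  3370^2898=3446  3370^2899=2647
Found 2647 at exponent 2899.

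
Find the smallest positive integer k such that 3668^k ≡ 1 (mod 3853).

1926

The order of 3668 must divide p − 1 = 3852 = 2^2 · 3^2 · 107.
Divisors: 1, 2, 3, 4, 6, 9, 12, 18, 36, 107, 214, 321, 428, 642, 963, 1284, 1926, 3852.
Check each in increasing order: 3668^1 ≡ 3668;  3668^2 ≡ 3401;  3668^3 ≡ 2707;  3668^4 ≡ 95;  3668^6 ≡ 3296;  3668^9 ≡ 2577;  3668^12 ≡ 2009;  3668^18 ≡ 2210;  3668^36 ≡ 2349;  3668^107 ≡ 501;  3668^214 ≡ 556;  3668^321 ≡ 1140;  3668^428 ≡ 896;  3668^642 ≡ 1139;  3668^963 ≡ 3852;  3668^1284 ≡ 2713;  3668^1926 ≡ 1.
Smallest exponent giving 1 is 1926.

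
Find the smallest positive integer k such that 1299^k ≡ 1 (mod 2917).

The order of 1299 must divide p − 1 = 2916 = 2^2 · 3^6.
Divisors: 1, 2, 3, 4, 6, 9, 12, 18, 27, 36, 54, 81, 108, 162, 243, 324, 486, 729, 972, 1458, 2916.
Check each in increasing order: 1299^1 ≡ 1299;  1299^2 ≡ 1375;  1299^3 ≡ 921;  1299^4 ≡ 409;  1299^6 ≡ 2311;  1299^9 ≡ 1938;  1299^12 ≡ 2611;  1299^18 ≡ 1665;  1299^27 ≡ 568;  1299^36 ≡ 1075;  1299^54 ≡ 1754;  1299^81 ≡ 1575;  1299^108 ≡ 1998;  1299^162 ≡ 1175;  1299^243 ≡ 1247;  1299^324 ≡ 884;  1299^486 ≡ 248;  1299^729 ≡ 54;  1299^972 ≡ 247;  1299^1458 ≡ 2916;  1299^2916 ≡ 1.
Smallest exponent giving 1 is 2916.

2916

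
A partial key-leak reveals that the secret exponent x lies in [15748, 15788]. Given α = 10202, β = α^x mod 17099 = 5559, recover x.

15754

Compute 10202^15748 mod 17099 = 9851, then multiply by 10202 repeatedly:
  10202^15748=9851  10202^15749=9079  10202^15750=15774  10202^15751=7659  10202^15752=11787
  10202^15753=10806  10202^15754=5559
Found 5559 at exponent 15754.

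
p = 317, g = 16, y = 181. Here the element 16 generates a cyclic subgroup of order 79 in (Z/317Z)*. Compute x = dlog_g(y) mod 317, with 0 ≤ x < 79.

27

Baby-step giant-step with m = ceil(sqrt(79)) = 9.
Baby table (16^j mod 317 for j=0..8):
  0:1  1:16  2:256  3:292  4:234  5:257  6:308  7:173
  8:232
Giant step factor: 16^(-9) ≡ 31 (mod 317).
Scan 181·31^i mod 317 for i = 0, 1, …:
  i=0: 181   i=1: 222   i=2: 225   i=3: 1
Match at i=3, j=0: x = 3·9 + 0 = 27.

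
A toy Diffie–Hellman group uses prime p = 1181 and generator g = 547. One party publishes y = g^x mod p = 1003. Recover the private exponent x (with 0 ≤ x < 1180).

Baby-step giant-step with m = ceil(sqrt(1180)) = 35.
Baby table (547^j mod 1181 for j=0..34):
  0:1  1:547  2:416  3:800  4:630  5:939  6:1079  7:894
  8:84  9:1070  10:695  11:1064  12:956  13:930  14:880  15:693
  16:1151  17:124  18:511  19:801  20:1177  21:174  22:698  23:343
  24:1023  25:968  26:408  27:1148  28:845  29:444  30:763  31:468
  32:900  33:1004  34:23
Giant step factor: 547^(-35) ≡ 723 (mod 1181).
Scan 1003·723^i mod 1181 for i = 0, 1, …:
  i=0: 1003   i=1: 35   i=2: 504   i=3: 644
  i=4: 298   i=5: 512   i=6: 523   i=7: 209
  i=8: 1120   i=9: 775     …   i=31: 135
  i=32: 763
Match at i=32, j=30: x = 32·35 + 30 = 1150.

1150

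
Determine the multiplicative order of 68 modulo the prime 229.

38

The order of 68 must divide p − 1 = 228 = 2^2 · 3 · 19.
Divisors: 1, 2, 3, 4, 6, 12, 19, 38, 57, 76, 114, 228.
Check each in increasing order: 68^1 ≡ 68;  68^2 ≡ 44;  68^3 ≡ 15;  68^4 ≡ 104;  68^6 ≡ 225;  68^12 ≡ 16;  68^19 ≡ 228;  68^38 ≡ 1.
Smallest exponent giving 1 is 38.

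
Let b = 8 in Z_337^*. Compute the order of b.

The order of 8 must divide p − 1 = 336 = 2^4 · 3 · 7.
Divisors: 1, 2, 3, 4, 6, 7, 8, 12, 14, 16, 21, 24, 28, 42, 48, 56, 84, 112, 168, 336.
Check each in increasing order: 8^1 ≡ 8;  8^2 ≡ 64;  8^3 ≡ 175;  8^4 ≡ 52;  8^6 ≡ 295;  8^7 ≡ 1.
Smallest exponent giving 1 is 7.

7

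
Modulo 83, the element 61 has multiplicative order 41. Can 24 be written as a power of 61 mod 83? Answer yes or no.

24 ∈ ⟨61⟩ iff 24^41 ≡ 1 (mod 83), since |⟨61⟩| = 41.
24^41 mod 83 = 82.
Since 82 ≠ 1, 24 does not lie in the subgroup.

no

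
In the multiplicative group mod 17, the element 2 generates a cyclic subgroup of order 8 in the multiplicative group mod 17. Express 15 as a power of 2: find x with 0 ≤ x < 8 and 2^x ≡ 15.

Successive powers of 2 modulo 17:
  2^0=1  2^1=2  2^2=4  2^3=8  2^4=16  2^5=15
So 2^5 ≡ 15 (mod 17), giving x = 5.

5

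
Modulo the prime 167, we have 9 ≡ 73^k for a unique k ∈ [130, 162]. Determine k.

142

Compute 73^130 mod 167 = 27, then multiply by 73 repeatedly:
  73^130=27  73^131=134  73^132=96  73^133=161  73^134=63
  73^135=90  73^136=57  73^137=153  73^138=147  73^139=43
  73^140=133  73^141=23  73^142=9
Found 9 at exponent 142.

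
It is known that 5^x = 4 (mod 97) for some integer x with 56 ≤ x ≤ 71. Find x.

Compute 5^56 mod 97 = 91, then multiply by 5 repeatedly:
  5^56=91  5^57=67  5^58=44  5^59=26  5^60=33
  5^61=68  5^62=49  5^63=51  5^64=61  5^65=14
  5^66=70  5^67=59  5^68=4
Found 4 at exponent 68.

68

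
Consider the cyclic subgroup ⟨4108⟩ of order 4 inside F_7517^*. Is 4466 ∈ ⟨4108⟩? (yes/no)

no

⟨4108⟩ has order 4; its elements mod 7517 are {1, 3409, 4108, 7516}.
4466 is not in this set.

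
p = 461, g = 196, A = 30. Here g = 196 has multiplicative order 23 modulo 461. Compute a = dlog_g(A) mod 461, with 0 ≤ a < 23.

18

Successive powers of 196 modulo 461:
  196^0=1  196^1=196  196^2=153  196^3=23  196^4=359  196^5=292
  196^6=68  196^7=420  196^8=262  196^9=181  196^10=440  196^11=33
  196^12=14  196^13=439  196^14=298  196^15=322  196^16=416  196^17=400
  196^18=30
So 196^18 ≡ 30 (mod 461), giving a = 18.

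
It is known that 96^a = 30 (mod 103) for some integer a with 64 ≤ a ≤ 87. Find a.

Compute 96^64 mod 103 = 98, then multiply by 96 repeatedly:
  96^64=98  96^65=35  96^66=64  96^67=67  96^68=46
  96^69=90  96^70=91  96^71=84  96^72=30
Found 30 at exponent 72.

72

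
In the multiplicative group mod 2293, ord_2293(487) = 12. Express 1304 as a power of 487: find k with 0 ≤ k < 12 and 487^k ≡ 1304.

10

Successive powers of 487 modulo 2293:
  487^0=1  487^1=487  487^2=990  487^3=600  487^4=989  487^5=113
  487^6=2292  487^7=1806  487^8=1303  487^9=1693  487^10=1304
So 487^10 ≡ 1304 (mod 2293), giving k = 10.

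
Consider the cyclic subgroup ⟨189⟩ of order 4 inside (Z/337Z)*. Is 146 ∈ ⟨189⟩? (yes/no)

146 ∈ ⟨189⟩ iff 146^4 ≡ 1 (mod 337), since |⟨189⟩| = 4.
146^4 mod 337 = 148.
Since 148 ≠ 1, 146 does not lie in the subgroup.

no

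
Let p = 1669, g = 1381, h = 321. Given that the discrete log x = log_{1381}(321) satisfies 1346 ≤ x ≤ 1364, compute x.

1346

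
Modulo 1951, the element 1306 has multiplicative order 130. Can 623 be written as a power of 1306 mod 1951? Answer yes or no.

623 ∈ ⟨1306⟩ iff 623^130 ≡ 1 (mod 1951), since |⟨1306⟩| = 130.
623^130 mod 1951 = 1812.
Since 1812 ≠ 1, 623 does not lie in the subgroup.

no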